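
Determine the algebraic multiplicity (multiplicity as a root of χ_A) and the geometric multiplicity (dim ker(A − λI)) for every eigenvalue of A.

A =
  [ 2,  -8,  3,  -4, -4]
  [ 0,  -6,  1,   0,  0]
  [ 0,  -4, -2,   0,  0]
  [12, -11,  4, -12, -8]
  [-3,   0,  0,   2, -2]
λ = -4: alg = 5, geom = 2

Step 1 — factor the characteristic polynomial to read off the algebraic multiplicities:
  χ_A(x) = (x + 4)^5

Step 2 — compute geometric multiplicities via the rank-nullity identity g(λ) = n − rank(A − λI):
  rank(A − (-4)·I) = 3, so dim ker(A − (-4)·I) = n − 3 = 2

Summary:
  λ = -4: algebraic multiplicity = 5, geometric multiplicity = 2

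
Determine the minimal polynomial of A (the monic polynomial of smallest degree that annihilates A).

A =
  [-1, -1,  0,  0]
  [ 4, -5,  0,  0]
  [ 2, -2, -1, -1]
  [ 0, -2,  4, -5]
x^2 + 6*x + 9

The characteristic polynomial is χ_A(x) = (x + 3)^4, so the eigenvalues are known. The minimal polynomial is
  m_A(x) = Π_λ (x − λ)^{k_λ}
where k_λ is the size of the *largest* Jordan block for λ (equivalently, the smallest k with (A − λI)^k v = 0 for every generalised eigenvector v of λ).

  λ = -3: largest Jordan block has size 2, contributing (x + 3)^2

So m_A(x) = (x + 3)^2 = x^2 + 6*x + 9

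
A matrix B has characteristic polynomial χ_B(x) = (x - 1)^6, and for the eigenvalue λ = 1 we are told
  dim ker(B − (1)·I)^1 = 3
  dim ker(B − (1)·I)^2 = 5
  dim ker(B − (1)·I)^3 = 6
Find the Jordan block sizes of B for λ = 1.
Block sizes for λ = 1: [3, 2, 1]

From the dimensions of kernels of powers, the number of Jordan blocks of size at least j is d_j − d_{j−1} where d_j = dim ker(N^j) (with d_0 = 0). Computing the differences gives [3, 2, 1].
The number of blocks of size exactly k is (#blocks of size ≥ k) − (#blocks of size ≥ k + 1), so the partition is: 1 block(s) of size 1, 1 block(s) of size 2, 1 block(s) of size 3.
In nonincreasing order the block sizes are [3, 2, 1].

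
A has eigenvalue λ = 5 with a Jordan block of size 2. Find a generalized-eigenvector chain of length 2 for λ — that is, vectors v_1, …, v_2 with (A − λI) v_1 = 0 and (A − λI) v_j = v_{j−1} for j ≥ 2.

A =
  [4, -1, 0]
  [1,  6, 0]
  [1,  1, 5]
A Jordan chain for λ = 5 of length 2:
v_1 = (-1, 1, 1)ᵀ
v_2 = (1, 0, 0)ᵀ

Let N = A − (5)·I. We want v_2 with N^2 v_2 = 0 but N^1 v_2 ≠ 0; then v_{j-1} := N · v_j for j = 2, …, 2.

Pick v_2 = (1, 0, 0)ᵀ.
Then v_1 = N · v_2 = (-1, 1, 1)ᵀ.

Sanity check: (A − (5)·I) v_1 = (0, 0, 0)ᵀ = 0. ✓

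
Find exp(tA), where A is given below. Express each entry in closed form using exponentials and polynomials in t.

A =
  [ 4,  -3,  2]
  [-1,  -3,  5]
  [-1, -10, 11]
e^{tA} =
  [t^2*exp(4*t)/2 + exp(4*t), t^2*exp(4*t)/2 - 3*t*exp(4*t), -t^2*exp(4*t)/2 + 2*t*exp(4*t)]
  [t^2*exp(4*t) - t*exp(4*t), t^2*exp(4*t) - 7*t*exp(4*t) + exp(4*t), -t^2*exp(4*t) + 5*t*exp(4*t)]
  [3*t^2*exp(4*t)/2 - t*exp(4*t), 3*t^2*exp(4*t)/2 - 10*t*exp(4*t), -3*t^2*exp(4*t)/2 + 7*t*exp(4*t) + exp(4*t)]

Strategy: write A = P · J · P⁻¹ where J is a Jordan canonical form, so e^{tA} = P · e^{tJ} · P⁻¹, and e^{tJ} can be computed block-by-block.

A has Jordan form
J =
  [4, 1, 0]
  [0, 4, 1]
  [0, 0, 4]
(up to reordering of blocks).

Per-block formulas:
  For a 3×3 Jordan block J_3(4): exp(t · J_3(4)) = e^(4t)·(I + t·N + (t^2/2)·N^2), where N is the 3×3 nilpotent shift.

After assembling e^{tJ} and conjugating by P, we get:

e^{tA} =
  [t^2*exp(4*t)/2 + exp(4*t), t^2*exp(4*t)/2 - 3*t*exp(4*t), -t^2*exp(4*t)/2 + 2*t*exp(4*t)]
  [t^2*exp(4*t) - t*exp(4*t), t^2*exp(4*t) - 7*t*exp(4*t) + exp(4*t), -t^2*exp(4*t) + 5*t*exp(4*t)]
  [3*t^2*exp(4*t)/2 - t*exp(4*t), 3*t^2*exp(4*t)/2 - 10*t*exp(4*t), -3*t^2*exp(4*t)/2 + 7*t*exp(4*t) + exp(4*t)]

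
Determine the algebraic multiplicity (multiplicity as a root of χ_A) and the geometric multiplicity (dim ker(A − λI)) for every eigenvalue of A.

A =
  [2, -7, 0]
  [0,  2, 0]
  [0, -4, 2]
λ = 2: alg = 3, geom = 2

Step 1 — factor the characteristic polynomial to read off the algebraic multiplicities:
  χ_A(x) = (x - 2)^3

Step 2 — compute geometric multiplicities via the rank-nullity identity g(λ) = n − rank(A − λI):
  rank(A − (2)·I) = 1, so dim ker(A − (2)·I) = n − 1 = 2

Summary:
  λ = 2: algebraic multiplicity = 3, geometric multiplicity = 2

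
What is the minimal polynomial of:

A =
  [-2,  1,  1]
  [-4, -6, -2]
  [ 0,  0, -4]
x^2 + 8*x + 16

The characteristic polynomial is χ_A(x) = (x + 4)^3, so the eigenvalues are known. The minimal polynomial is
  m_A(x) = Π_λ (x − λ)^{k_λ}
where k_λ is the size of the *largest* Jordan block for λ (equivalently, the smallest k with (A − λI)^k v = 0 for every generalised eigenvector v of λ).

  λ = -4: largest Jordan block has size 2, contributing (x + 4)^2

So m_A(x) = (x + 4)^2 = x^2 + 8*x + 16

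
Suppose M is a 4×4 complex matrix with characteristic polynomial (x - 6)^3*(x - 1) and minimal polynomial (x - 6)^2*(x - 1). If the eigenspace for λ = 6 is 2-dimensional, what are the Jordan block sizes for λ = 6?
Block sizes for λ = 6: [2, 1]

Step 1 — from the characteristic polynomial, algebraic multiplicity of λ = 6 is 3. From dim ker(M − (6)·I) = 2, there are exactly 2 Jordan blocks for λ = 6.
Step 2 — from the minimal polynomial, the factor (x − 6)^2 tells us the largest block for λ = 6 has size 2.
Step 3 — with total size 3, 2 blocks, and largest block 2, the block sizes (in nonincreasing order) are [2, 1].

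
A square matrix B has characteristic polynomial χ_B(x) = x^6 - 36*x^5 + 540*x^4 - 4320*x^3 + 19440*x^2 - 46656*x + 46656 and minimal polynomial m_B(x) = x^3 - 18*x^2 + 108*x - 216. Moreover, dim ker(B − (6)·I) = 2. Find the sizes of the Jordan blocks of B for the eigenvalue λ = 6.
Block sizes for λ = 6: [3, 3]

Step 1 — from the characteristic polynomial, algebraic multiplicity of λ = 6 is 6. From dim ker(B − (6)·I) = 2, there are exactly 2 Jordan blocks for λ = 6.
Step 2 — from the minimal polynomial, the factor (x − 6)^3 tells us the largest block for λ = 6 has size 3.
Step 3 — with total size 6, 2 blocks, and largest block 3, the block sizes (in nonincreasing order) are [3, 3].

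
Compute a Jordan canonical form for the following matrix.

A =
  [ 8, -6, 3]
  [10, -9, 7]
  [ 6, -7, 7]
J_3(2)

The characteristic polynomial is
  det(x·I − A) = x^3 - 6*x^2 + 12*x - 8 = (x - 2)^3

Eigenvalues and multiplicities (the geometric multiplicity of λ is n − rank(A − λI), which equals the number of Jordan blocks for λ):
  λ = 2: algebraic multiplicity = 3, geometric multiplicity = 1

Determining the block sizes for each eigenvalue:
  λ = 2: one block (gm = 1), so the single block has size am = 3 → block sizes [3]

Assembling the blocks gives a Jordan form
J =
  [2, 1, 0]
  [0, 2, 1]
  [0, 0, 2]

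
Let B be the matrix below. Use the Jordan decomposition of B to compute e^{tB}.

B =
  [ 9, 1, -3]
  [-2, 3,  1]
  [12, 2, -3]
e^{tB} =
  [-t^2*exp(3*t) + 6*t*exp(3*t) + exp(3*t), t*exp(3*t), t^2*exp(3*t)/2 - 3*t*exp(3*t)]
  [-2*t*exp(3*t), exp(3*t), t*exp(3*t)]
  [-2*t^2*exp(3*t) + 12*t*exp(3*t), 2*t*exp(3*t), t^2*exp(3*t) - 6*t*exp(3*t) + exp(3*t)]

Strategy: write B = P · J · P⁻¹ where J is a Jordan canonical form, so e^{tB} = P · e^{tJ} · P⁻¹, and e^{tJ} can be computed block-by-block.

B has Jordan form
J =
  [3, 1, 0]
  [0, 3, 1]
  [0, 0, 3]
(up to reordering of blocks).

Per-block formulas:
  For a 3×3 Jordan block J_3(3): exp(t · J_3(3)) = e^(3t)·(I + t·N + (t^2/2)·N^2), where N is the 3×3 nilpotent shift.

After assembling e^{tJ} and conjugating by P, we get:

e^{tB} =
  [-t^2*exp(3*t) + 6*t*exp(3*t) + exp(3*t), t*exp(3*t), t^2*exp(3*t)/2 - 3*t*exp(3*t)]
  [-2*t*exp(3*t), exp(3*t), t*exp(3*t)]
  [-2*t^2*exp(3*t) + 12*t*exp(3*t), 2*t*exp(3*t), t^2*exp(3*t) - 6*t*exp(3*t) + exp(3*t)]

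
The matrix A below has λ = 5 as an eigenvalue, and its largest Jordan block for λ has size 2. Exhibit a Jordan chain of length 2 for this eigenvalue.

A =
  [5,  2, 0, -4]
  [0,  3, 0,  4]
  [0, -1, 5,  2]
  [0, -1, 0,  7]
A Jordan chain for λ = 5 of length 2:
v_1 = (2, -2, -1, -1)ᵀ
v_2 = (0, 1, 0, 0)ᵀ

Let N = A − (5)·I. We want v_2 with N^2 v_2 = 0 but N^1 v_2 ≠ 0; then v_{j-1} := N · v_j for j = 2, …, 2.

Pick v_2 = (0, 1, 0, 0)ᵀ.
Then v_1 = N · v_2 = (2, -2, -1, -1)ᵀ.

Sanity check: (A − (5)·I) v_1 = (0, 0, 0, 0)ᵀ = 0. ✓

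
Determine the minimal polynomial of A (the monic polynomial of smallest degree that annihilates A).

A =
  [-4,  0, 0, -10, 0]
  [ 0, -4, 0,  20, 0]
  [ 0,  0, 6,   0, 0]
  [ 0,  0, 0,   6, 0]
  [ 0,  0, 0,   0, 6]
x^2 - 2*x - 24

The characteristic polynomial is χ_A(x) = (x - 6)^3*(x + 4)^2, so the eigenvalues are known. The minimal polynomial is
  m_A(x) = Π_λ (x − λ)^{k_λ}
where k_λ is the size of the *largest* Jordan block for λ (equivalently, the smallest k with (A − λI)^k v = 0 for every generalised eigenvector v of λ).

  λ = -4: largest Jordan block has size 1, contributing (x + 4)
  λ = 6: largest Jordan block has size 1, contributing (x − 6)

So m_A(x) = (x - 6)*(x + 4) = x^2 - 2*x - 24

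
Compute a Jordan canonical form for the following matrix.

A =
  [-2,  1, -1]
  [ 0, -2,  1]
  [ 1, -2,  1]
J_3(-1)

The characteristic polynomial is
  det(x·I − A) = x^3 + 3*x^2 + 3*x + 1 = (x + 1)^3

Eigenvalues and multiplicities (the geometric multiplicity of λ is n − rank(A − λI), which equals the number of Jordan blocks for λ):
  λ = -1: algebraic multiplicity = 3, geometric multiplicity = 1

Determining the block sizes for each eigenvalue:
  λ = -1: one block (gm = 1), so the single block has size am = 3 → block sizes [3]

Assembling the blocks gives a Jordan form
J =
  [-1,  1,  0]
  [ 0, -1,  1]
  [ 0,  0, -1]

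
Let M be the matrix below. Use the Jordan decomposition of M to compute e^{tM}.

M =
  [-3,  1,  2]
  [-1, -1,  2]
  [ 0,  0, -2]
e^{tM} =
  [-t*exp(-2*t) + exp(-2*t), t*exp(-2*t), 2*t*exp(-2*t)]
  [-t*exp(-2*t), t*exp(-2*t) + exp(-2*t), 2*t*exp(-2*t)]
  [0, 0, exp(-2*t)]

Strategy: write M = P · J · P⁻¹ where J is a Jordan canonical form, so e^{tM} = P · e^{tJ} · P⁻¹, and e^{tJ} can be computed block-by-block.

M has Jordan form
J =
  [-2,  1,  0]
  [ 0, -2,  0]
  [ 0,  0, -2]
(up to reordering of blocks).

Per-block formulas:
  For a 2×2 Jordan block J_2(-2): exp(t · J_2(-2)) = e^(-2t)·(I + t·N), where N is the 2×2 nilpotent shift.
  For a 1×1 block at λ = -2: exp(t · [-2]) = [e^(-2t)].

After assembling e^{tJ} and conjugating by P, we get:

e^{tM} =
  [-t*exp(-2*t) + exp(-2*t), t*exp(-2*t), 2*t*exp(-2*t)]
  [-t*exp(-2*t), t*exp(-2*t) + exp(-2*t), 2*t*exp(-2*t)]
  [0, 0, exp(-2*t)]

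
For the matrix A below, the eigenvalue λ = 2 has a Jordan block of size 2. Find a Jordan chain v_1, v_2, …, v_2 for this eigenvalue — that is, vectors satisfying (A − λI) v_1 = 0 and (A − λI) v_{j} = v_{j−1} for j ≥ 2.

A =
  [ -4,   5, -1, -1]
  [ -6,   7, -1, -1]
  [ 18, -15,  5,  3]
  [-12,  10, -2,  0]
A Jordan chain for λ = 2 of length 2:
v_1 = (-6, -6, 18, -12)ᵀ
v_2 = (1, 0, 0, 0)ᵀ

Let N = A − (2)·I. We want v_2 with N^2 v_2 = 0 but N^1 v_2 ≠ 0; then v_{j-1} := N · v_j for j = 2, …, 2.

Pick v_2 = (1, 0, 0, 0)ᵀ.
Then v_1 = N · v_2 = (-6, -6, 18, -12)ᵀ.

Sanity check: (A − (2)·I) v_1 = (0, 0, 0, 0)ᵀ = 0. ✓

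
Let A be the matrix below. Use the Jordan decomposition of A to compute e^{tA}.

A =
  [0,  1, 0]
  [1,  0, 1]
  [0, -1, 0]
e^{tA} =
  [t^2/2 + 1, t, t^2/2]
  [t, 1, t]
  [-t^2/2, -t, 1 - t^2/2]

Strategy: write A = P · J · P⁻¹ where J is a Jordan canonical form, so e^{tA} = P · e^{tJ} · P⁻¹, and e^{tJ} can be computed block-by-block.

A has Jordan form
J =
  [0, 1, 0]
  [0, 0, 1]
  [0, 0, 0]
(up to reordering of blocks).

Per-block formulas:
  For a 3×3 Jordan block J_3(0): exp(t · J_3(0)) = e^(0t)·(I + t·N + (t^2/2)·N^2), where N is the 3×3 nilpotent shift.

After assembling e^{tJ} and conjugating by P, we get:

e^{tA} =
  [t^2/2 + 1, t, t^2/2]
  [t, 1, t]
  [-t^2/2, -t, 1 - t^2/2]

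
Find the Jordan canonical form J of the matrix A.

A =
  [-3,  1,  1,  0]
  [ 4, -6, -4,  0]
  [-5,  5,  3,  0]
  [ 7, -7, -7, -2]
J_2(-2) ⊕ J_1(-2) ⊕ J_1(-2)

The characteristic polynomial is
  det(x·I − A) = x^4 + 8*x^3 + 24*x^2 + 32*x + 16 = (x + 2)^4

Eigenvalues and multiplicities (the geometric multiplicity of λ is n − rank(A − λI), which equals the number of Jordan blocks for λ):
  λ = -2: algebraic multiplicity = 4, geometric multiplicity = 3

Determining the block sizes for each eigenvalue:
  λ = -2: 3 blocks summing to 4 forces exactly one block of size 2 and the rest size 1 → block sizes [2, 1, 1]

Assembling the blocks gives a Jordan form
J =
  [-2,  1,  0,  0]
  [ 0, -2,  0,  0]
  [ 0,  0, -2,  0]
  [ 0,  0,  0, -2]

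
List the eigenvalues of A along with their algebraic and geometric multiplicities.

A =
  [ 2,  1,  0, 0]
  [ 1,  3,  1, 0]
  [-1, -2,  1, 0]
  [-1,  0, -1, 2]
λ = 2: alg = 4, geom = 2

Step 1 — factor the characteristic polynomial to read off the algebraic multiplicities:
  χ_A(x) = (x - 2)^4

Step 2 — compute geometric multiplicities via the rank-nullity identity g(λ) = n − rank(A − λI):
  rank(A − (2)·I) = 2, so dim ker(A − (2)·I) = n − 2 = 2

Summary:
  λ = 2: algebraic multiplicity = 4, geometric multiplicity = 2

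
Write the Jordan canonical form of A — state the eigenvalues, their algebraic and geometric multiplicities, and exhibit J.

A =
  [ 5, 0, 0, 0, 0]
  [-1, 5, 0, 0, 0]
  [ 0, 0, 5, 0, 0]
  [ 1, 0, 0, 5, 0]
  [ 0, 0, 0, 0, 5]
J_2(5) ⊕ J_1(5) ⊕ J_1(5) ⊕ J_1(5)

The characteristic polynomial is
  det(x·I − A) = x^5 - 25*x^4 + 250*x^3 - 1250*x^2 + 3125*x - 3125 = (x - 5)^5

Eigenvalues and multiplicities (the geometric multiplicity of λ is n − rank(A − λI), which equals the number of Jordan blocks for λ):
  λ = 5: algebraic multiplicity = 5, geometric multiplicity = 4

Determining the block sizes for each eigenvalue:
  λ = 5: 4 blocks summing to 5 forces exactly one block of size 2 and the rest size 1 → block sizes [2, 1, 1, 1]

Assembling the blocks gives a Jordan form
J =
  [5, 1, 0, 0, 0]
  [0, 5, 0, 0, 0]
  [0, 0, 5, 0, 0]
  [0, 0, 0, 5, 0]
  [0, 0, 0, 0, 5]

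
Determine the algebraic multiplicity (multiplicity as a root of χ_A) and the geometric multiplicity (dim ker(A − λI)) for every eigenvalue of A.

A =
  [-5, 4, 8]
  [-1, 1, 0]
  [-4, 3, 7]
λ = 1: alg = 3, geom = 1

Step 1 — factor the characteristic polynomial to read off the algebraic multiplicities:
  χ_A(x) = (x - 1)^3

Step 2 — compute geometric multiplicities via the rank-nullity identity g(λ) = n − rank(A − λI):
  rank(A − (1)·I) = 2, so dim ker(A − (1)·I) = n − 2 = 1

Summary:
  λ = 1: algebraic multiplicity = 3, geometric multiplicity = 1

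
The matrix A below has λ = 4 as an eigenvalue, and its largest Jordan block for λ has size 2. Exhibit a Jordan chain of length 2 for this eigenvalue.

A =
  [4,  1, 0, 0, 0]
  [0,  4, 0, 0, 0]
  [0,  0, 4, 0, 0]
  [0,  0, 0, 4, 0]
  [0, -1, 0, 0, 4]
A Jordan chain for λ = 4 of length 2:
v_1 = (1, 0, 0, 0, -1)ᵀ
v_2 = (0, 1, 0, 0, 0)ᵀ

Let N = A − (4)·I. We want v_2 with N^2 v_2 = 0 but N^1 v_2 ≠ 0; then v_{j-1} := N · v_j for j = 2, …, 2.

Pick v_2 = (0, 1, 0, 0, 0)ᵀ.
Then v_1 = N · v_2 = (1, 0, 0, 0, -1)ᵀ.

Sanity check: (A − (4)·I) v_1 = (0, 0, 0, 0, 0)ᵀ = 0. ✓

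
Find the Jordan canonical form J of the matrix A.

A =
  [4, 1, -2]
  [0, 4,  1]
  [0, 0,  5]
J_2(4) ⊕ J_1(5)

The characteristic polynomial is
  det(x·I − A) = x^3 - 13*x^2 + 56*x - 80 = (x - 5)*(x - 4)^2

Eigenvalues and multiplicities (the geometric multiplicity of λ is n − rank(A − λI), which equals the number of Jordan blocks for λ):
  λ = 4: algebraic multiplicity = 2, geometric multiplicity = 1
  λ = 5: algebraic multiplicity = 1, geometric multiplicity = 1

Determining the block sizes for each eigenvalue:
  λ = 4: one block (gm = 1), so the single block has size am = 2 → block sizes [2]
  λ = 5: one block (gm = 1), so the single block has size am = 1 → block sizes [1]

Assembling the blocks gives a Jordan form
J =
  [4, 1, 0]
  [0, 4, 0]
  [0, 0, 5]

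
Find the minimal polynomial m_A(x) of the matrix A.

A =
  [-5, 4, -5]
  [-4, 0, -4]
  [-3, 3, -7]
x^3 + 12*x^2 + 48*x + 64

The characteristic polynomial is χ_A(x) = (x + 4)^3, so the eigenvalues are known. The minimal polynomial is
  m_A(x) = Π_λ (x − λ)^{k_λ}
where k_λ is the size of the *largest* Jordan block for λ (equivalently, the smallest k with (A − λI)^k v = 0 for every generalised eigenvector v of λ).

  λ = -4: largest Jordan block has size 3, contributing (x + 4)^3

So m_A(x) = (x + 4)^3 = x^3 + 12*x^2 + 48*x + 64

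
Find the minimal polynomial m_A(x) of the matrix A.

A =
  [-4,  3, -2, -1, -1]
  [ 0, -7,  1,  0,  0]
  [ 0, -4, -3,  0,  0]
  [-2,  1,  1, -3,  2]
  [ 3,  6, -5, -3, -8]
x^3 + 15*x^2 + 75*x + 125

The characteristic polynomial is χ_A(x) = (x + 5)^5, so the eigenvalues are known. The minimal polynomial is
  m_A(x) = Π_λ (x − λ)^{k_λ}
where k_λ is the size of the *largest* Jordan block for λ (equivalently, the smallest k with (A − λI)^k v = 0 for every generalised eigenvector v of λ).

  λ = -5: largest Jordan block has size 3, contributing (x + 5)^3

So m_A(x) = (x + 5)^3 = x^3 + 15*x^2 + 75*x + 125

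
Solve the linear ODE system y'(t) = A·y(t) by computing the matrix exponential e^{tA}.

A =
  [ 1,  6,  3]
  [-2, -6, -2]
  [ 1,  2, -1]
e^{tA} =
  [3*t*exp(-2*t) + exp(-2*t), 6*t*exp(-2*t), 3*t*exp(-2*t)]
  [-2*t*exp(-2*t), -4*t*exp(-2*t) + exp(-2*t), -2*t*exp(-2*t)]
  [t*exp(-2*t), 2*t*exp(-2*t), t*exp(-2*t) + exp(-2*t)]

Strategy: write A = P · J · P⁻¹ where J is a Jordan canonical form, so e^{tA} = P · e^{tJ} · P⁻¹, and e^{tJ} can be computed block-by-block.

A has Jordan form
J =
  [-2,  1,  0]
  [ 0, -2,  0]
  [ 0,  0, -2]
(up to reordering of blocks).

Per-block formulas:
  For a 1×1 block at λ = -2: exp(t · [-2]) = [e^(-2t)].
  For a 2×2 Jordan block J_2(-2): exp(t · J_2(-2)) = e^(-2t)·(I + t·N), where N is the 2×2 nilpotent shift.

After assembling e^{tJ} and conjugating by P, we get:

e^{tA} =
  [3*t*exp(-2*t) + exp(-2*t), 6*t*exp(-2*t), 3*t*exp(-2*t)]
  [-2*t*exp(-2*t), -4*t*exp(-2*t) + exp(-2*t), -2*t*exp(-2*t)]
  [t*exp(-2*t), 2*t*exp(-2*t), t*exp(-2*t) + exp(-2*t)]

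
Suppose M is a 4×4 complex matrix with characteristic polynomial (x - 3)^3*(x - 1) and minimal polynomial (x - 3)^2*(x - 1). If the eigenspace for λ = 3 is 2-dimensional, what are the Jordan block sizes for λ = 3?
Block sizes for λ = 3: [2, 1]

Step 1 — from the characteristic polynomial, algebraic multiplicity of λ = 3 is 3. From dim ker(M − (3)·I) = 2, there are exactly 2 Jordan blocks for λ = 3.
Step 2 — from the minimal polynomial, the factor (x − 3)^2 tells us the largest block for λ = 3 has size 2.
Step 3 — with total size 3, 2 blocks, and largest block 2, the block sizes (in nonincreasing order) are [2, 1].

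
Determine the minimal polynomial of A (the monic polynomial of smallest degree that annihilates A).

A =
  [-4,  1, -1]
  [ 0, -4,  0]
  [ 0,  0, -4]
x^2 + 8*x + 16

The characteristic polynomial is χ_A(x) = (x + 4)^3, so the eigenvalues are known. The minimal polynomial is
  m_A(x) = Π_λ (x − λ)^{k_λ}
where k_λ is the size of the *largest* Jordan block for λ (equivalently, the smallest k with (A − λI)^k v = 0 for every generalised eigenvector v of λ).

  λ = -4: largest Jordan block has size 2, contributing (x + 4)^2

So m_A(x) = (x + 4)^2 = x^2 + 8*x + 16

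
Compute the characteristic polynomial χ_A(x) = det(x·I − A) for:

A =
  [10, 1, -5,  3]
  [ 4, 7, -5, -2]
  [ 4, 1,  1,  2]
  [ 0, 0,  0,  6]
x^4 - 24*x^3 + 216*x^2 - 864*x + 1296

Expanding det(x·I − A) (e.g. by cofactor expansion or by noting that A is similar to its Jordan form J, which has the same characteristic polynomial as A) gives
  χ_A(x) = x^4 - 24*x^3 + 216*x^2 - 864*x + 1296
which factors as (x - 6)^4. The eigenvalues (with algebraic multiplicities) are λ = 6 with multiplicity 4.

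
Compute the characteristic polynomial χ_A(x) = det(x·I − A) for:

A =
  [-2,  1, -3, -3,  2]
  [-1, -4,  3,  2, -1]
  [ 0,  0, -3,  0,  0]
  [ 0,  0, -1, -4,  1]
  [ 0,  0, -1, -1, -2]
x^5 + 15*x^4 + 90*x^3 + 270*x^2 + 405*x + 243

Expanding det(x·I − A) (e.g. by cofactor expansion or by noting that A is similar to its Jordan form J, which has the same characteristic polynomial as A) gives
  χ_A(x) = x^5 + 15*x^4 + 90*x^3 + 270*x^2 + 405*x + 243
which factors as (x + 3)^5. The eigenvalues (with algebraic multiplicities) are λ = -3 with multiplicity 5.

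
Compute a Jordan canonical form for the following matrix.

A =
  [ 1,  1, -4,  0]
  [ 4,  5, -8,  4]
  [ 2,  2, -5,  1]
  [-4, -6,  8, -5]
J_2(-1) ⊕ J_2(-1)

The characteristic polynomial is
  det(x·I − A) = x^4 + 4*x^3 + 6*x^2 + 4*x + 1 = (x + 1)^4

Eigenvalues and multiplicities (the geometric multiplicity of λ is n − rank(A − λI), which equals the number of Jordan blocks for λ):
  λ = -1: algebraic multiplicity = 4, geometric multiplicity = 2

Determining the block sizes for each eigenvalue:
  λ = -1: with am = 4 and gm = 2, the partition is not yet determined (e.g. several partitions of 4 into 2 parts exist). Let N = A − (-1)·I. Computing rank(N^1) = 2, rank(N^2) = 0; the number of blocks of size ≥ j is rank(N^{j−1}) − rank(N^j), giving [2, 2]. So we have 2 block(s) of size 2 → block sizes [2, 2]

Assembling the blocks gives a Jordan form
J =
  [-1,  1,  0,  0]
  [ 0, -1,  0,  0]
  [ 0,  0, -1,  1]
  [ 0,  0,  0, -1]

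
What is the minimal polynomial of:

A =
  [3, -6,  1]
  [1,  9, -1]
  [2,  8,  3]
x^3 - 15*x^2 + 75*x - 125

The characteristic polynomial is χ_A(x) = (x - 5)^3, so the eigenvalues are known. The minimal polynomial is
  m_A(x) = Π_λ (x − λ)^{k_λ}
where k_λ is the size of the *largest* Jordan block for λ (equivalently, the smallest k with (A − λI)^k v = 0 for every generalised eigenvector v of λ).

  λ = 5: largest Jordan block has size 3, contributing (x − 5)^3

So m_A(x) = (x - 5)^3 = x^3 - 15*x^2 + 75*x - 125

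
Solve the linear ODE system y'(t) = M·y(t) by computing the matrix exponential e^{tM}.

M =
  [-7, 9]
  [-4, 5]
e^{tM} =
  [-6*t*exp(-t) + exp(-t), 9*t*exp(-t)]
  [-4*t*exp(-t), 6*t*exp(-t) + exp(-t)]

Strategy: write M = P · J · P⁻¹ where J is a Jordan canonical form, so e^{tM} = P · e^{tJ} · P⁻¹, and e^{tJ} can be computed block-by-block.

M has Jordan form
J =
  [-1,  1]
  [ 0, -1]
(up to reordering of blocks).

Per-block formulas:
  For a 2×2 Jordan block J_2(-1): exp(t · J_2(-1)) = e^(-1t)·(I + t·N), where N is the 2×2 nilpotent shift.

After assembling e^{tJ} and conjugating by P, we get:

e^{tM} =
  [-6*t*exp(-t) + exp(-t), 9*t*exp(-t)]
  [-4*t*exp(-t), 6*t*exp(-t) + exp(-t)]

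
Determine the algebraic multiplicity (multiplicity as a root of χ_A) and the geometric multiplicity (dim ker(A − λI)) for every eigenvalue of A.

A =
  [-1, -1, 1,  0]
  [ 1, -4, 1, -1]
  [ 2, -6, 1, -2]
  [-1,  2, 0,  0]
λ = -1: alg = 4, geom = 2

Step 1 — factor the characteristic polynomial to read off the algebraic multiplicities:
  χ_A(x) = (x + 1)^4

Step 2 — compute geometric multiplicities via the rank-nullity identity g(λ) = n − rank(A − λI):
  rank(A − (-1)·I) = 2, so dim ker(A − (-1)·I) = n − 2 = 2

Summary:
  λ = -1: algebraic multiplicity = 4, geometric multiplicity = 2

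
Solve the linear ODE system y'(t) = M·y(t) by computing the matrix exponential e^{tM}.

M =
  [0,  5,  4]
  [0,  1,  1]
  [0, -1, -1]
e^{tM} =
  [1, t^2/2 + 5*t, t^2/2 + 4*t]
  [0, t + 1, t]
  [0, -t, 1 - t]

Strategy: write M = P · J · P⁻¹ where J is a Jordan canonical form, so e^{tM} = P · e^{tJ} · P⁻¹, and e^{tJ} can be computed block-by-block.

M has Jordan form
J =
  [0, 1, 0]
  [0, 0, 1]
  [0, 0, 0]
(up to reordering of blocks).

Per-block formulas:
  For a 3×3 Jordan block J_3(0): exp(t · J_3(0)) = e^(0t)·(I + t·N + (t^2/2)·N^2), where N is the 3×3 nilpotent shift.

After assembling e^{tJ} and conjugating by P, we get:

e^{tM} =
  [1, t^2/2 + 5*t, t^2/2 + 4*t]
  [0, t + 1, t]
  [0, -t, 1 - t]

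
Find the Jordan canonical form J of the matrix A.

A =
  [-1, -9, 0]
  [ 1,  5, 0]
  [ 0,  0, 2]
J_2(2) ⊕ J_1(2)

The characteristic polynomial is
  det(x·I − A) = x^3 - 6*x^2 + 12*x - 8 = (x - 2)^3

Eigenvalues and multiplicities (the geometric multiplicity of λ is n − rank(A − λI), which equals the number of Jordan blocks for λ):
  λ = 2: algebraic multiplicity = 3, geometric multiplicity = 2

Determining the block sizes for each eigenvalue:
  λ = 2: 2 blocks summing to 3 forces exactly one block of size 2 and the rest size 1 → block sizes [2, 1]

Assembling the blocks gives a Jordan form
J =
  [2, 1, 0]
  [0, 2, 0]
  [0, 0, 2]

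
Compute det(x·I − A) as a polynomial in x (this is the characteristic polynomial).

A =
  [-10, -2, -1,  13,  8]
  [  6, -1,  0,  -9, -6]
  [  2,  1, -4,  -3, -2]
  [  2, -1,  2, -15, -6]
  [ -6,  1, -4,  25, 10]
x^5 + 20*x^4 + 160*x^3 + 640*x^2 + 1280*x + 1024

Expanding det(x·I − A) (e.g. by cofactor expansion or by noting that A is similar to its Jordan form J, which has the same characteristic polynomial as A) gives
  χ_A(x) = x^5 + 20*x^4 + 160*x^3 + 640*x^2 + 1280*x + 1024
which factors as (x + 4)^5. The eigenvalues (with algebraic multiplicities) are λ = -4 with multiplicity 5.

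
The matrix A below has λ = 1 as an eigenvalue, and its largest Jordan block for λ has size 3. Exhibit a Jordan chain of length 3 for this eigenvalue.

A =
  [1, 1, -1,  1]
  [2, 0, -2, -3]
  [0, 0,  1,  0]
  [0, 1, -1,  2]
A Jordan chain for λ = 1 of length 3:
v_1 = (2, -2, 0, 2)ᵀ
v_2 = (0, 2, 0, 0)ᵀ
v_3 = (1, 0, 0, 0)ᵀ

Let N = A − (1)·I. We want v_3 with N^3 v_3 = 0 but N^2 v_3 ≠ 0; then v_{j-1} := N · v_j for j = 3, …, 2.

Pick v_3 = (1, 0, 0, 0)ᵀ.
Then v_2 = N · v_3 = (0, 2, 0, 0)ᵀ.
Then v_1 = N · v_2 = (2, -2, 0, 2)ᵀ.

Sanity check: (A − (1)·I) v_1 = (0, 0, 0, 0)ᵀ = 0. ✓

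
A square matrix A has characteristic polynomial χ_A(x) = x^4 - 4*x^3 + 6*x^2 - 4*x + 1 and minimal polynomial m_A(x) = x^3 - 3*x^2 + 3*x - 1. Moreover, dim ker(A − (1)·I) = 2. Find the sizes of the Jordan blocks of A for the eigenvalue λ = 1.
Block sizes for λ = 1: [3, 1]

Step 1 — from the characteristic polynomial, algebraic multiplicity of λ = 1 is 4. From dim ker(A − (1)·I) = 2, there are exactly 2 Jordan blocks for λ = 1.
Step 2 — from the minimal polynomial, the factor (x − 1)^3 tells us the largest block for λ = 1 has size 3.
Step 3 — with total size 4, 2 blocks, and largest block 3, the block sizes (in nonincreasing order) are [3, 1].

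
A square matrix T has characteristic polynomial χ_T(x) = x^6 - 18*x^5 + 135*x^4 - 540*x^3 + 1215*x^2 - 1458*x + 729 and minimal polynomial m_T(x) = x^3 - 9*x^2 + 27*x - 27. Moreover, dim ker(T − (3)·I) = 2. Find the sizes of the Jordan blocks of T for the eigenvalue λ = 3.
Block sizes for λ = 3: [3, 3]

Step 1 — from the characteristic polynomial, algebraic multiplicity of λ = 3 is 6. From dim ker(T − (3)·I) = 2, there are exactly 2 Jordan blocks for λ = 3.
Step 2 — from the minimal polynomial, the factor (x − 3)^3 tells us the largest block for λ = 3 has size 3.
Step 3 — with total size 6, 2 blocks, and largest block 3, the block sizes (in nonincreasing order) are [3, 3].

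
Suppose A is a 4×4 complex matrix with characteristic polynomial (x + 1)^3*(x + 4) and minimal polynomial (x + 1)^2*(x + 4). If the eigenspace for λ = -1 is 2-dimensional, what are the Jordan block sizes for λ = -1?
Block sizes for λ = -1: [2, 1]

Step 1 — from the characteristic polynomial, algebraic multiplicity of λ = -1 is 3. From dim ker(A − (-1)·I) = 2, there are exactly 2 Jordan blocks for λ = -1.
Step 2 — from the minimal polynomial, the factor (x + 1)^2 tells us the largest block for λ = -1 has size 2.
Step 3 — with total size 3, 2 blocks, and largest block 2, the block sizes (in nonincreasing order) are [2, 1].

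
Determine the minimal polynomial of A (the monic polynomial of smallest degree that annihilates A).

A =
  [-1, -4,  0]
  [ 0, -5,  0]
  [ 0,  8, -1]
x^2 + 6*x + 5

The characteristic polynomial is χ_A(x) = (x + 1)^2*(x + 5), so the eigenvalues are known. The minimal polynomial is
  m_A(x) = Π_λ (x − λ)^{k_λ}
where k_λ is the size of the *largest* Jordan block for λ (equivalently, the smallest k with (A − λI)^k v = 0 for every generalised eigenvector v of λ).

  λ = -5: largest Jordan block has size 1, contributing (x + 5)
  λ = -1: largest Jordan block has size 1, contributing (x + 1)

So m_A(x) = (x + 1)*(x + 5) = x^2 + 6*x + 5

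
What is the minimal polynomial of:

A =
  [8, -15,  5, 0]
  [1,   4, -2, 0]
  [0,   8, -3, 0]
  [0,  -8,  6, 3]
x^3 - 9*x^2 + 27*x - 27

The characteristic polynomial is χ_A(x) = (x - 3)^4, so the eigenvalues are known. The minimal polynomial is
  m_A(x) = Π_λ (x − λ)^{k_λ}
where k_λ is the size of the *largest* Jordan block for λ (equivalently, the smallest k with (A − λI)^k v = 0 for every generalised eigenvector v of λ).

  λ = 3: largest Jordan block has size 3, contributing (x − 3)^3

So m_A(x) = (x - 3)^3 = x^3 - 9*x^2 + 27*x - 27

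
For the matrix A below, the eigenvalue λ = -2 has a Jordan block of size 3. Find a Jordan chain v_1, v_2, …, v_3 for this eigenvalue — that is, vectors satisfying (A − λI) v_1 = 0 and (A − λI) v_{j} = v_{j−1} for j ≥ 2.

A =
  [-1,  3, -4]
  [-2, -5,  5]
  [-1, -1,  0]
A Jordan chain for λ = -2 of length 3:
v_1 = (-1, -1, -1)ᵀ
v_2 = (1, -2, -1)ᵀ
v_3 = (1, 0, 0)ᵀ

Let N = A − (-2)·I. We want v_3 with N^3 v_3 = 0 but N^2 v_3 ≠ 0; then v_{j-1} := N · v_j for j = 3, …, 2.

Pick v_3 = (1, 0, 0)ᵀ.
Then v_2 = N · v_3 = (1, -2, -1)ᵀ.
Then v_1 = N · v_2 = (-1, -1, -1)ᵀ.

Sanity check: (A − (-2)·I) v_1 = (0, 0, 0)ᵀ = 0. ✓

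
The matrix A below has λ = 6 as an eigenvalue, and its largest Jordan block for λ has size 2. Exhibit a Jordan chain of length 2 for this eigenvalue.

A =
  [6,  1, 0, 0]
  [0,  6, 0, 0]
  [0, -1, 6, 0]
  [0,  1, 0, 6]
A Jordan chain for λ = 6 of length 2:
v_1 = (1, 0, -1, 1)ᵀ
v_2 = (0, 1, 0, 0)ᵀ

Let N = A − (6)·I. We want v_2 with N^2 v_2 = 0 but N^1 v_2 ≠ 0; then v_{j-1} := N · v_j for j = 2, …, 2.

Pick v_2 = (0, 1, 0, 0)ᵀ.
Then v_1 = N · v_2 = (1, 0, -1, 1)ᵀ.

Sanity check: (A − (6)·I) v_1 = (0, 0, 0, 0)ᵀ = 0. ✓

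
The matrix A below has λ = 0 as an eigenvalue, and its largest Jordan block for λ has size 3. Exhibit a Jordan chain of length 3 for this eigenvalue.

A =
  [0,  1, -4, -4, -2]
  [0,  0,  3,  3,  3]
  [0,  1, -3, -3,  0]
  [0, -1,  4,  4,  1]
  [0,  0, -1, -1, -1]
A Jordan chain for λ = 0 of length 3:
v_1 = (1, 0, 0, 0, 0)ᵀ
v_2 = (-4, 3, -3, 4, -1)ᵀ
v_3 = (0, 0, 1, 0, 0)ᵀ

Let N = A − (0)·I. We want v_3 with N^3 v_3 = 0 but N^2 v_3 ≠ 0; then v_{j-1} := N · v_j for j = 3, …, 2.

Pick v_3 = (0, 0, 1, 0, 0)ᵀ.
Then v_2 = N · v_3 = (-4, 3, -3, 4, -1)ᵀ.
Then v_1 = N · v_2 = (1, 0, 0, 0, 0)ᵀ.

Sanity check: (A − (0)·I) v_1 = (0, 0, 0, 0, 0)ᵀ = 0. ✓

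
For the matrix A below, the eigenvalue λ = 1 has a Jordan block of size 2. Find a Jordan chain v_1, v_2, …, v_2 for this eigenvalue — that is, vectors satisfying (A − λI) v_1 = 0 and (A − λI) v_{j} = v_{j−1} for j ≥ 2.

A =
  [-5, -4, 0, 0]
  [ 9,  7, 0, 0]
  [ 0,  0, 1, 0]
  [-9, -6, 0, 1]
A Jordan chain for λ = 1 of length 2:
v_1 = (-6, 9, 0, -9)ᵀ
v_2 = (1, 0, 0, 0)ᵀ

Let N = A − (1)·I. We want v_2 with N^2 v_2 = 0 but N^1 v_2 ≠ 0; then v_{j-1} := N · v_j for j = 2, …, 2.

Pick v_2 = (1, 0, 0, 0)ᵀ.
Then v_1 = N · v_2 = (-6, 9, 0, -9)ᵀ.

Sanity check: (A − (1)·I) v_1 = (0, 0, 0, 0)ᵀ = 0. ✓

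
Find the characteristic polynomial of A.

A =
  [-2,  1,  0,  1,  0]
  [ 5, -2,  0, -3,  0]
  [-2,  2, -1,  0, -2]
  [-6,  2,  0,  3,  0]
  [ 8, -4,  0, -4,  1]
x^5 + x^4 - 2*x^3 - 2*x^2 + x + 1

Expanding det(x·I − A) (e.g. by cofactor expansion or by noting that A is similar to its Jordan form J, which has the same characteristic polynomial as A) gives
  χ_A(x) = x^5 + x^4 - 2*x^3 - 2*x^2 + x + 1
which factors as (x - 1)^2*(x + 1)^3. The eigenvalues (with algebraic multiplicities) are λ = -1 with multiplicity 3, λ = 1 with multiplicity 2.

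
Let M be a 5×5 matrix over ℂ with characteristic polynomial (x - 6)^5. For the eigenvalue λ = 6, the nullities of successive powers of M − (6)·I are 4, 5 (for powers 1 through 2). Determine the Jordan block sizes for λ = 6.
Block sizes for λ = 6: [2, 1, 1, 1]

From the dimensions of kernels of powers, the number of Jordan blocks of size at least j is d_j − d_{j−1} where d_j = dim ker(N^j) (with d_0 = 0). Computing the differences gives [4, 1].
The number of blocks of size exactly k is (#blocks of size ≥ k) − (#blocks of size ≥ k + 1), so the partition is: 3 block(s) of size 1, 1 block(s) of size 2.
In nonincreasing order the block sizes are [2, 1, 1, 1].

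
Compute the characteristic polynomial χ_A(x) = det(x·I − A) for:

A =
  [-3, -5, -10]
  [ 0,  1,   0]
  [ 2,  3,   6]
x^3 - 4*x^2 + 5*x - 2

Expanding det(x·I − A) (e.g. by cofactor expansion or by noting that A is similar to its Jordan form J, which has the same characteristic polynomial as A) gives
  χ_A(x) = x^3 - 4*x^2 + 5*x - 2
which factors as (x - 2)*(x - 1)^2. The eigenvalues (with algebraic multiplicities) are λ = 1 with multiplicity 2, λ = 2 with multiplicity 1.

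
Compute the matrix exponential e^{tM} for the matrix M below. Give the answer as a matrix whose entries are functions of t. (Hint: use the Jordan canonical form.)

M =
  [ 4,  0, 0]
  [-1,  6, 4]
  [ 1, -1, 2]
e^{tM} =
  [exp(4*t), 0, 0]
  [t^2*exp(4*t) - t*exp(4*t), 2*t*exp(4*t) + exp(4*t), 4*t*exp(4*t)]
  [-t^2*exp(4*t)/2 + t*exp(4*t), -t*exp(4*t), -2*t*exp(4*t) + exp(4*t)]

Strategy: write M = P · J · P⁻¹ where J is a Jordan canonical form, so e^{tM} = P · e^{tJ} · P⁻¹, and e^{tJ} can be computed block-by-block.

M has Jordan form
J =
  [4, 1, 0]
  [0, 4, 1]
  [0, 0, 4]
(up to reordering of blocks).

Per-block formulas:
  For a 3×3 Jordan block J_3(4): exp(t · J_3(4)) = e^(4t)·(I + t·N + (t^2/2)·N^2), where N is the 3×3 nilpotent shift.

After assembling e^{tJ} and conjugating by P, we get:

e^{tM} =
  [exp(4*t), 0, 0]
  [t^2*exp(4*t) - t*exp(4*t), 2*t*exp(4*t) + exp(4*t), 4*t*exp(4*t)]
  [-t^2*exp(4*t)/2 + t*exp(4*t), -t*exp(4*t), -2*t*exp(4*t) + exp(4*t)]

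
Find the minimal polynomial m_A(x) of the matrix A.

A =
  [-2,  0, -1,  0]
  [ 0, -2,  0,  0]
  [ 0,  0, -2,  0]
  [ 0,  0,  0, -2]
x^2 + 4*x + 4

The characteristic polynomial is χ_A(x) = (x + 2)^4, so the eigenvalues are known. The minimal polynomial is
  m_A(x) = Π_λ (x − λ)^{k_λ}
where k_λ is the size of the *largest* Jordan block for λ (equivalently, the smallest k with (A − λI)^k v = 0 for every generalised eigenvector v of λ).

  λ = -2: largest Jordan block has size 2, contributing (x + 2)^2

So m_A(x) = (x + 2)^2 = x^2 + 4*x + 4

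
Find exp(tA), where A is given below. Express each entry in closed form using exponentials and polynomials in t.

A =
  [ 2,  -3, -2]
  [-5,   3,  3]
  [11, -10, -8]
e^{tA} =
  [t^2*exp(-t) + 3*t*exp(-t) + exp(-t), -t^2*exp(-t)/2 - 3*t*exp(-t), -t^2*exp(-t)/2 - 2*t*exp(-t)]
  [-t^2*exp(-t) - 5*t*exp(-t), t^2*exp(-t)/2 + 4*t*exp(-t) + exp(-t), t^2*exp(-t)/2 + 3*t*exp(-t)]
  [3*t^2*exp(-t) + 11*t*exp(-t), -3*t^2*exp(-t)/2 - 10*t*exp(-t), -3*t^2*exp(-t)/2 - 7*t*exp(-t) + exp(-t)]

Strategy: write A = P · J · P⁻¹ where J is a Jordan canonical form, so e^{tA} = P · e^{tJ} · P⁻¹, and e^{tJ} can be computed block-by-block.

A has Jordan form
J =
  [-1,  1,  0]
  [ 0, -1,  1]
  [ 0,  0, -1]
(up to reordering of blocks).

Per-block formulas:
  For a 3×3 Jordan block J_3(-1): exp(t · J_3(-1)) = e^(-1t)·(I + t·N + (t^2/2)·N^2), where N is the 3×3 nilpotent shift.

After assembling e^{tJ} and conjugating by P, we get:

e^{tA} =
  [t^2*exp(-t) + 3*t*exp(-t) + exp(-t), -t^2*exp(-t)/2 - 3*t*exp(-t), -t^2*exp(-t)/2 - 2*t*exp(-t)]
  [-t^2*exp(-t) - 5*t*exp(-t), t^2*exp(-t)/2 + 4*t*exp(-t) + exp(-t), t^2*exp(-t)/2 + 3*t*exp(-t)]
  [3*t^2*exp(-t) + 11*t*exp(-t), -3*t^2*exp(-t)/2 - 10*t*exp(-t), -3*t^2*exp(-t)/2 - 7*t*exp(-t) + exp(-t)]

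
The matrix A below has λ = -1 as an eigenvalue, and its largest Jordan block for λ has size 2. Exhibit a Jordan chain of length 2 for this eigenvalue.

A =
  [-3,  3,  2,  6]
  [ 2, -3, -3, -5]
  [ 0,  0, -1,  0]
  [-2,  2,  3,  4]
A Jordan chain for λ = -1 of length 2:
v_1 = (3, -2, 0, 2)ᵀ
v_2 = (0, 1, 0, 0)ᵀ

Let N = A − (-1)·I. We want v_2 with N^2 v_2 = 0 but N^1 v_2 ≠ 0; then v_{j-1} := N · v_j for j = 2, …, 2.

Pick v_2 = (0, 1, 0, 0)ᵀ.
Then v_1 = N · v_2 = (3, -2, 0, 2)ᵀ.

Sanity check: (A − (-1)·I) v_1 = (0, 0, 0, 0)ᵀ = 0. ✓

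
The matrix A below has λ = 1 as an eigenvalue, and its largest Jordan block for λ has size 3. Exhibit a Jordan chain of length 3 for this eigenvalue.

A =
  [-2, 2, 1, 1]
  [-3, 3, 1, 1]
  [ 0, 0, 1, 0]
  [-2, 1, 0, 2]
A Jordan chain for λ = 1 of length 3:
v_1 = (1, 1, 0, 1)ᵀ
v_2 = (-3, -3, 0, -2)ᵀ
v_3 = (1, 0, 0, 0)ᵀ

Let N = A − (1)·I. We want v_3 with N^3 v_3 = 0 but N^2 v_3 ≠ 0; then v_{j-1} := N · v_j for j = 3, …, 2.

Pick v_3 = (1, 0, 0, 0)ᵀ.
Then v_2 = N · v_3 = (-3, -3, 0, -2)ᵀ.
Then v_1 = N · v_2 = (1, 1, 0, 1)ᵀ.

Sanity check: (A − (1)·I) v_1 = (0, 0, 0, 0)ᵀ = 0. ✓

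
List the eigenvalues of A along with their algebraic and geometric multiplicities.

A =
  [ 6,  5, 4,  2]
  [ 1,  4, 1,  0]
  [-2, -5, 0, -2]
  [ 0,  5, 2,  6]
λ = 4: alg = 4, geom = 2

Step 1 — factor the characteristic polynomial to read off the algebraic multiplicities:
  χ_A(x) = (x - 4)^4

Step 2 — compute geometric multiplicities via the rank-nullity identity g(λ) = n − rank(A − λI):
  rank(A − (4)·I) = 2, so dim ker(A − (4)·I) = n − 2 = 2

Summary:
  λ = 4: algebraic multiplicity = 4, geometric multiplicity = 2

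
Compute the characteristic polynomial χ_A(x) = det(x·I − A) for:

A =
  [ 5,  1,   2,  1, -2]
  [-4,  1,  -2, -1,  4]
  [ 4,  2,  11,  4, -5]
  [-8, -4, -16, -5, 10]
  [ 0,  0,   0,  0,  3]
x^5 - 15*x^4 + 90*x^3 - 270*x^2 + 405*x - 243

Expanding det(x·I − A) (e.g. by cofactor expansion or by noting that A is similar to its Jordan form J, which has the same characteristic polynomial as A) gives
  χ_A(x) = x^5 - 15*x^4 + 90*x^3 - 270*x^2 + 405*x - 243
which factors as (x - 3)^5. The eigenvalues (with algebraic multiplicities) are λ = 3 with multiplicity 5.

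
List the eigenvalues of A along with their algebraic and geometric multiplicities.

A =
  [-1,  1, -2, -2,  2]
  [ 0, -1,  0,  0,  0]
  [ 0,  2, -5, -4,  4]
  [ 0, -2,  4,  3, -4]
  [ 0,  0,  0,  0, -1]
λ = -1: alg = 5, geom = 4

Step 1 — factor the characteristic polynomial to read off the algebraic multiplicities:
  χ_A(x) = (x + 1)^5

Step 2 — compute geometric multiplicities via the rank-nullity identity g(λ) = n − rank(A − λI):
  rank(A − (-1)·I) = 1, so dim ker(A − (-1)·I) = n − 1 = 4

Summary:
  λ = -1: algebraic multiplicity = 5, geometric multiplicity = 4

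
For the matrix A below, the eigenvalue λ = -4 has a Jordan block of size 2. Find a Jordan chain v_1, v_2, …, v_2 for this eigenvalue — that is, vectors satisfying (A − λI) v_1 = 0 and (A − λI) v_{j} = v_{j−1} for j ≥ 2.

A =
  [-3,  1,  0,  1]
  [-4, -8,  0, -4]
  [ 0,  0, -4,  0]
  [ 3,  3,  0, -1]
A Jordan chain for λ = -4 of length 2:
v_1 = (1, -4, 0, 3)ᵀ
v_2 = (1, 0, 0, 0)ᵀ

Let N = A − (-4)·I. We want v_2 with N^2 v_2 = 0 but N^1 v_2 ≠ 0; then v_{j-1} := N · v_j for j = 2, …, 2.

Pick v_2 = (1, 0, 0, 0)ᵀ.
Then v_1 = N · v_2 = (1, -4, 0, 3)ᵀ.

Sanity check: (A − (-4)·I) v_1 = (0, 0, 0, 0)ᵀ = 0. ✓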